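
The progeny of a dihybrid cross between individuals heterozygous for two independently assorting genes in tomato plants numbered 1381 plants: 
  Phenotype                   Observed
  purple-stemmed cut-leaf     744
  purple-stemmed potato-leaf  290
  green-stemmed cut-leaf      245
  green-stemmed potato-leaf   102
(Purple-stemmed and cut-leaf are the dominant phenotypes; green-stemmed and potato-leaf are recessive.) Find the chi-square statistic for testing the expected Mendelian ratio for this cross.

8.714

A dihybrid F₂ with independent assortment and complete dominance at both loci gives a 9:3:3:1 phenotypic ratio.
Under the 9:3:3:1 hypothesis (Σ ratio = 16, N = 1381):
  purple-stemmed cut-leaf: 1381 × 9/16 = 776.8125
  purple-stemmed potato-leaf: 1381 × 3/16 = 258.9375
  green-stemmed cut-leaf: 1381 × 3/16 = 258.9375
  green-stemmed potato-leaf: 1381 × 1/16 = 86.3125
χ² = Σ (O − E)² / E
  purple-stemmed cut-leaf: (744 − 776.8125)² / 776.8125 = 1.3860
  purple-stemmed potato-leaf: (290 − 258.9375)² / 258.9375 = 3.7263
  green-stemmed cut-leaf: (245 − 258.9375)² / 258.9375 = 0.7502
  green-stemmed potato-leaf: (102 − 86.3125)² / 86.3125 = 2.8512
χ² = 1.3860 + 3.7263 + 0.7502 + 2.8512 = 8.7137 ≈ 8.714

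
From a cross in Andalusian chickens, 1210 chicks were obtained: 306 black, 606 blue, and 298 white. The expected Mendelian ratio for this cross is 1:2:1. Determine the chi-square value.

Expected counts for N = 1210 under a 1:2:1 ratio (total parts = 4):
  black: 1210 × 1/4 = 302.5
  blue: 1210 × 2/4 = 605
  white: 1210 × 1/4 = 302.5
χ² = Σ (O − E)² / E
  black: (306 − 302.5)² / 302.5 = 0.0405
  blue: (606 − 605)² / 605 = 0.0017
  white: (298 − 302.5)² / 302.5 = 0.0669
χ² = 0.0405 + 0.0017 + 0.0669 = 0.1091 ≈ 0.109

0.109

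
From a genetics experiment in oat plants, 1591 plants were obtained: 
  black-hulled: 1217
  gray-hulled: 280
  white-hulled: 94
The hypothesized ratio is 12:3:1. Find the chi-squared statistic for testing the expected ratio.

Under the 12:3:1 hypothesis (Σ ratio = 16, N = 1591):
  black-hulled: 1591 × 12/16 = 1193.25
  gray-hulled: 1591 × 3/16 = 298.3125
  white-hulled: 1591 × 1/16 = 99.4375
χ² = Σ (O − E)² / E
  black-hulled: (1217 − 1193.25)² / 1193.25 = 0.4727
  gray-hulled: (280 − 298.3125)² / 298.3125 = 1.1241
  white-hulled: (94 − 99.4375)² / 99.4375 = 0.2973
χ² = 0.4727 + 1.1241 + 0.2973 = 1.8941 ≈ 1.894

1.894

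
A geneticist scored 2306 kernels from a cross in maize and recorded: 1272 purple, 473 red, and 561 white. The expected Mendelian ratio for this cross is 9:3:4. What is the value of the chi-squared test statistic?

4.720

The 9:3:4 ratio has 16 parts, so with N = 2306 the expected counts are:
  purple: 2306 × 9/16 = 1297.125
  red: 2306 × 3/16 = 432.375
  white: 2306 × 4/16 = 576.5
χ² = Σ (O − E)² / E
  purple: (1272 − 1297.125)² / 1297.125 = 0.4867
  red: (473 − 432.375)² / 432.375 = 3.8170
  white: (561 − 576.5)² / 576.5 = 0.4167
χ² = 0.4867 + 3.8170 + 0.4167 = 4.7204 ≈ 4.720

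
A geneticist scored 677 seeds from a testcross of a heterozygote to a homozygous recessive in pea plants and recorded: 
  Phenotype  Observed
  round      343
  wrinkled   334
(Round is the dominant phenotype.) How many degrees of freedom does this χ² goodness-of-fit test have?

A testcross of a heterozygote (Aa × aa) gives a 1:1 phenotypic ratio.
A goodness-of-fit test with 2 phenotype classes has df = 2 − 1 = 1.

1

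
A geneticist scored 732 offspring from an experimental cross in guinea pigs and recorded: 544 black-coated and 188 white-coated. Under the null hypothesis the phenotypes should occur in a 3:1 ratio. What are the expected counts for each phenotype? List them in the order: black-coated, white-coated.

Under the 3:1 hypothesis (Σ ratio = 4, N = 732):
  black-coated: 732 × 3/4 = 549
  white-coated: 732 × 1/4 = 183

549, 183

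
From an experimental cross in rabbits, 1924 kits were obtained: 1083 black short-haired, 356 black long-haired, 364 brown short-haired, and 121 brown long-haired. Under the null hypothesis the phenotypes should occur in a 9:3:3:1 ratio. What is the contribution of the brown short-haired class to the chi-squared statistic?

0.029

Total ratio parts = 16. Expected numbers out of 1924:
  black short-haired: 1924 × 9/16 = 1082.25
  black long-haired: 1924 × 3/16 = 360.75
  brown short-haired: 1924 × 3/16 = 360.75
  brown long-haired: 1924 × 1/16 = 120.25
Contribution of brown short-haired: (364 − 360.75)² / 360.75 = 0.0293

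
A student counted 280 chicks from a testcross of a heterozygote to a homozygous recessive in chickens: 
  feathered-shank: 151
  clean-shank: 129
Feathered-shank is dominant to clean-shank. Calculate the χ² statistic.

1.729

A testcross of a heterozygote (Aa × aa) gives a 1:1 phenotypic ratio.
The 1:1 ratio has 2 parts, so with N = 280 the expected counts are:
  feathered-shank: 280 × 1/2 = 140
  clean-shank: 280 × 1/2 = 140
χ² = Σ (O − E)² / E
  feathered-shank: (151 − 140)² / 140 = 0.8643
  clean-shank: (129 − 140)² / 140 = 0.8643
χ² = 0.8643 + 0.8643 = 1.7286 ≈ 1.729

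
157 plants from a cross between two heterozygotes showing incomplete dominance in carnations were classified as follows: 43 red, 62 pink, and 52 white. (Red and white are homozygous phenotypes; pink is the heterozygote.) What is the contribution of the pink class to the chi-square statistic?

3.468

With incomplete dominance, a heterozygote × heterozygote cross gives a 1:2:1 phenotypic ratio.
Total ratio parts = 4. Expected numbers out of 157:
  red: 157 × 1/4 = 39.25
  pink: 157 × 2/4 = 78.5
  white: 157 × 1/4 = 39.25
Contribution of pink: (62 − 78.5)² / 78.5 = 3.4682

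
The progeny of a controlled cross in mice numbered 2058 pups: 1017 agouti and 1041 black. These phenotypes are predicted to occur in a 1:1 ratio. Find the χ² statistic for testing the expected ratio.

Under the 1:1 hypothesis (Σ ratio = 2, N = 2058):
  agouti: 2058 × 1/2 = 1029
  black: 2058 × 1/2 = 1029
χ² = Σ (O − E)² / E
  agouti: (1017 − 1029)² / 1029 = 0.1399
  black: (1041 − 1029)² / 1029 = 0.1399
χ² = 0.1399 + 0.1399 = 0.2798 ≈ 0.280

0.280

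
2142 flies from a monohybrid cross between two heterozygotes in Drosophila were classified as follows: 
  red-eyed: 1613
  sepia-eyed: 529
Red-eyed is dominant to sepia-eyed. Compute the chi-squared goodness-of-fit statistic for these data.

For a monohybrid cross between heterozygotes with complete dominance, the expected phenotypic ratio is 3:1.
The 3:1 ratio has 4 parts, so with N = 2142 the expected counts are:
  red-eyed: 2142 × 3/4 = 1606.5
  sepia-eyed: 2142 × 1/4 = 535.5
χ² = Σ (O − E)² / E
  red-eyed: (1613 − 1606.5)² / 1606.5 = 0.0263
  sepia-eyed: (529 − 535.5)² / 535.5 = 0.0789
χ² = 0.0263 + 0.0789 = 0.1052 ≈ 0.105

0.105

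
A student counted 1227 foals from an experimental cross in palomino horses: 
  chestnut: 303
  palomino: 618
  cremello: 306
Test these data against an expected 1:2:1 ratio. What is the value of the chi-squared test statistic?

Under the 1:2:1 hypothesis (Σ ratio = 4, N = 1227):
  chestnut: 1227 × 1/4 = 306.75
  palomino: 1227 × 2/4 = 613.5
  cremello: 1227 × 1/4 = 306.75
χ² = Σ (O − E)² / E
  chestnut: (303 − 306.75)² / 306.75 = 0.0458
  palomino: (618 − 613.5)² / 613.5 = 0.0330
  cremello: (306 − 306.75)² / 306.75 = 0.0018
χ² = 0.0458 + 0.0330 + 0.0018 = 0.0806 ≈ 0.081

0.081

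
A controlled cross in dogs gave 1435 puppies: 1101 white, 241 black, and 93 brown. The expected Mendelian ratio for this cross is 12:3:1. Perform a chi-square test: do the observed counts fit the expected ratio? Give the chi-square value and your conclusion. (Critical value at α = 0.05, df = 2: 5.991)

Total ratio parts = 16. Expected numbers out of 1435:
  white: 1435 × 12/16 = 1076.25
  black: 1435 × 3/16 = 269.0625
  brown: 1435 × 1/16 = 89.6875
χ² = Σ (O − E)² / E
  white: (1101 − 1076.25)² / 1076.25 = 0.5692
  black: (241 − 269.0625)² / 269.0625 = 2.9268
  brown: (93 − 89.6875)² / 89.6875 = 0.1223
χ² = 0.5692 + 2.9268 + 0.1223 = 3.6183 ≈ 3.618
Degrees of freedom = 3 − 1 = 2; critical value at α = 0.05 is 5.991.
Since 3.618 < 5.991, we fail to reject the null hypothesis — the data are consistent with the 12:3:1 ratio.

3.618; consistent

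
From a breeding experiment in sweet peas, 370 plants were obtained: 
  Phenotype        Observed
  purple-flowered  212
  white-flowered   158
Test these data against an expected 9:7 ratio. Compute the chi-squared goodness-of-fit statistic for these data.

0.165

Expected counts for N = 370 under a 9:7 ratio (total parts = 16):
  purple-flowered: 370 × 9/16 = 208.125
  white-flowered: 370 × 7/16 = 161.875
χ² = Σ (O − E)² / E
  purple-flowered: (212 − 208.125)² / 208.125 = 0.0721
  white-flowered: (158 − 161.875)² / 161.875 = 0.0928
χ² = 0.0721 + 0.0928 = 0.1649 ≈ 0.165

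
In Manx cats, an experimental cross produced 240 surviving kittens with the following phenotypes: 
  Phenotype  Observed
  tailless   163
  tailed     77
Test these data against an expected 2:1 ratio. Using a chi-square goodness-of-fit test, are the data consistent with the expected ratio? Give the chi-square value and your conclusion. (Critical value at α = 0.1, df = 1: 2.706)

0.169; consistent

Total ratio parts = 3. Expected numbers out of 240:
  tailless: 240 × 2/3 = 160
  tailed: 240 × 1/3 = 80
χ² = Σ (O − E)² / E
  tailless: (163 − 160)² / 160 = 0.0563
  tailed: (77 − 80)² / 80 = 0.1125
χ² = 0.0563 + 0.1125 = 0.1688 ≈ 0.169
Degrees of freedom = 2 − 1 = 1; critical value at α = 0.1 is 2.706.
Since 0.169 < 2.706, we fail to reject the null hypothesis — the data are consistent with the 2:1 ratio.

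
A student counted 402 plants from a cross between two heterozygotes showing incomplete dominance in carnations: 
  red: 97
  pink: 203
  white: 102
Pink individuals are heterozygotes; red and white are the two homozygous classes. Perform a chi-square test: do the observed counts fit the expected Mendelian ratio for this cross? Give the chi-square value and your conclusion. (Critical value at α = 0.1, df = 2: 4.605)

0.164; consistent

With incomplete dominance, a heterozygote × heterozygote cross gives a 1:2:1 phenotypic ratio.
Total ratio parts = 4. Expected numbers out of 402:
  red: 402 × 1/4 = 100.5
  pink: 402 × 2/4 = 201
  white: 402 × 1/4 = 100.5
χ² = Σ (O − E)² / E
  red: (97 − 100.5)² / 100.5 = 0.1219
  pink: (203 − 201)² / 201 = 0.0199
  white: (102 − 100.5)² / 100.5 = 0.0224
χ² = 0.1219 + 0.0199 + 0.0224 = 0.1642 ≈ 0.164
Degrees of freedom = 3 − 1 = 2; critical value at α = 0.1 is 4.605.
Since 0.164 < 4.605, we fail to reject the null hypothesis — the data are consistent with the 1:2:1 ratio.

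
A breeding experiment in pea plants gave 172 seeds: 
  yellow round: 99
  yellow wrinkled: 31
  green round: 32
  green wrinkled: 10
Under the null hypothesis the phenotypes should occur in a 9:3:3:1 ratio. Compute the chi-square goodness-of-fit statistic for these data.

The 9:3:3:1 ratio has 16 parts, so with N = 172 the expected counts are:
  yellow round: 172 × 9/16 = 96.75
  yellow wrinkled: 172 × 3/16 = 32.25
  green round: 172 × 3/16 = 32.25
  green wrinkled: 172 × 1/16 = 10.75
χ² = Σ (O − E)² / E
  yellow round: (99 − 96.75)² / 96.75 = 0.0523
  yellow wrinkled: (31 − 32.25)² / 32.25 = 0.0484
  green round: (32 − 32.25)² / 32.25 = 0.0019
  green wrinkled: (10 − 10.75)² / 10.75 = 0.0523
χ² = 0.0523 + 0.0484 + 0.0019 + 0.0523 = 0.1549 ≈ 0.155

0.155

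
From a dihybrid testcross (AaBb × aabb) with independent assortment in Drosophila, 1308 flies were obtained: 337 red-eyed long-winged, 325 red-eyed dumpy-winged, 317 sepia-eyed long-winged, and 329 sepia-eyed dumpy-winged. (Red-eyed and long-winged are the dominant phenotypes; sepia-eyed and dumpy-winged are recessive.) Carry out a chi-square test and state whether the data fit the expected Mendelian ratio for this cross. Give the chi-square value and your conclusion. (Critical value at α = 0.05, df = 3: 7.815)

A dihybrid testcross with independent assortment gives a 1:1:1:1 ratio.
Total ratio parts = 4. Expected numbers out of 1308:
  red-eyed long-winged: 1308 × 1/4 = 327
  red-eyed dumpy-winged: 1308 × 1/4 = 327
  sepia-eyed long-winged: 1308 × 1/4 = 327
  sepia-eyed dumpy-winged: 1308 × 1/4 = 327
χ² = Σ (O − E)² / E
  red-eyed long-winged: (337 − 327)² / 327 = 0.3058
  red-eyed dumpy-winged: (325 − 327)² / 327 = 0.0122
  sepia-eyed long-winged: (317 − 327)² / 327 = 0.3058
  sepia-eyed dumpy-winged: (329 − 327)² / 327 = 0.0122
χ² = 0.3058 + 0.0122 + 0.3058 + 0.0122 = 0.636
Degrees of freedom = 4 − 1 = 3; critical value at α = 0.05 is 7.815.
Since 0.636 < 7.815, we fail to reject the null hypothesis — the data are consistent with the 1:1:1:1 ratio.

0.636; consistent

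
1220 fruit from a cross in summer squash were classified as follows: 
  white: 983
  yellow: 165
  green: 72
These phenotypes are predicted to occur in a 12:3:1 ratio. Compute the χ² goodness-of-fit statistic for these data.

23.057

Total ratio parts = 16. Expected numbers out of 1220:
  white: 1220 × 12/16 = 915
  yellow: 1220 × 3/16 = 228.75
  green: 1220 × 1/16 = 76.25
χ² = Σ (O − E)² / E
  white: (983 − 915)² / 915 = 5.0536
  yellow: (165 − 228.75)² / 228.75 = 17.7664
  green: (72 − 76.25)² / 76.25 = 0.2369
χ² = 5.0536 + 17.7664 + 0.2369 = 23.0569 ≈ 23.057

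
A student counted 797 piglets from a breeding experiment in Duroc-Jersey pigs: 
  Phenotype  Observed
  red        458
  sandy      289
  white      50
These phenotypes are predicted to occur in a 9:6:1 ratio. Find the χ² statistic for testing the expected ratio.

0.536

Under the 9:6:1 hypothesis (Σ ratio = 16, N = 797):
  red: 797 × 9/16 = 448.3125
  sandy: 797 × 6/16 = 298.875
  white: 797 × 1/16 = 49.8125
χ² = Σ (O − E)² / E
  red: (458 − 448.3125)² / 448.3125 = 0.2093
  sandy: (289 − 298.875)² / 298.875 = 0.3263
  white: (50 − 49.8125)² / 49.8125 = 0.0007
χ² = 0.2093 + 0.3263 + 0.0007 = 0.5363 ≈ 0.536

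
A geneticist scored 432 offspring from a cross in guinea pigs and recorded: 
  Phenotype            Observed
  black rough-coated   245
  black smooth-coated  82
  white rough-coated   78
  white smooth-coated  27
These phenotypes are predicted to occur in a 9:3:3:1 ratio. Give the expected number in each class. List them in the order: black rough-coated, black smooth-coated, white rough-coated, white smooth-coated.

Under the 9:3:3:1 hypothesis (Σ ratio = 16, N = 432):
  black rough-coated: 432 × 9/16 = 243
  black smooth-coated: 432 × 3/16 = 81
  white rough-coated: 432 × 3/16 = 81
  white smooth-coated: 432 × 1/16 = 27

243, 81, 81, 27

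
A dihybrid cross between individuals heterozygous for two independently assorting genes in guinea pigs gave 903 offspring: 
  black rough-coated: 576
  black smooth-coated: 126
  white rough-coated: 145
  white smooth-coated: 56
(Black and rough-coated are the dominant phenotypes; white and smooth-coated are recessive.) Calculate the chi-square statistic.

A dihybrid F₂ with independent assortment and complete dominance at both loci gives a 9:3:3:1 phenotypic ratio.
Under the 9:3:3:1 hypothesis (Σ ratio = 16, N = 903):
  black rough-coated: 903 × 9/16 = 507.9375
  black smooth-coated: 903 × 3/16 = 169.3125
  white rough-coated: 903 × 3/16 = 169.3125
  white smooth-coated: 903 × 1/16 = 56.4375
χ² = Σ (O − E)² / E
  black rough-coated: (576 − 507.9375)² / 507.9375 = 9.1202
  black smooth-coated: (126 − 169.3125)² / 169.3125 = 11.0799
  white rough-coated: (145 − 169.3125)² / 169.3125 = 3.4912
  white smooth-coated: (56 − 56.4375)² / 56.4375 = 0.0034
χ² = 9.1202 + 11.0799 + 3.4912 + 0.0034 = 23.6947 ≈ 23.695

23.695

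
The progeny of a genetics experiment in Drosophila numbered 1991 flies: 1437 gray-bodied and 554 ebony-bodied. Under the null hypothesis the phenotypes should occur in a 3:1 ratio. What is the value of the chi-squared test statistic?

Under the 3:1 hypothesis (Σ ratio = 4, N = 1991):
  gray-bodied: 1991 × 3/4 = 1493.25
  ebony-bodied: 1991 × 1/4 = 497.75
χ² = Σ (O − E)² / E
  gray-bodied: (1437 − 1493.25)² / 1493.25 = 2.1189
  ebony-bodied: (554 − 497.75)² / 497.75 = 6.3567
χ² = 2.1189 + 6.3567 = 8.4756 ≈ 8.476

8.476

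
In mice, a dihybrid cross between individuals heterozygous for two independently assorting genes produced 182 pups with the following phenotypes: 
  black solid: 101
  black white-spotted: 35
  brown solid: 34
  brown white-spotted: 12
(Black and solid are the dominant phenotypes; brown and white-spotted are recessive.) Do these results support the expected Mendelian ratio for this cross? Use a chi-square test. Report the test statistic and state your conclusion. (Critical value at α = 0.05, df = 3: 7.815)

A dihybrid F₂ with independent assortment and complete dominance at both loci gives a 9:3:3:1 phenotypic ratio.
The 9:3:3:1 ratio has 16 parts, so with N = 182 the expected counts are:
  black solid: 182 × 9/16 = 102.375
  black white-spotted: 182 × 3/16 = 34.125
  brown solid: 182 × 3/16 = 34.125
  brown white-spotted: 182 × 1/16 = 11.375
χ² = Σ (O − E)² / E
  black solid: (101 − 102.375)² / 102.375 = 0.0185
  black white-spotted: (35 − 34.125)² / 34.125 = 0.0224
  brown solid: (34 − 34.125)² / 34.125 = 0.0005
  brown white-spotted: (12 − 11.375)² / 11.375 = 0.0343
χ² = 0.0185 + 0.0224 + 0.0005 + 0.0343 = 0.0757 ≈ 0.076
Degrees of freedom = 4 − 1 = 3; critical value at α = 0.05 is 7.815.
Since 0.076 < 7.815, we fail to reject the null hypothesis — the data are consistent with the 9:3:3:1 ratio.

0.076; consistent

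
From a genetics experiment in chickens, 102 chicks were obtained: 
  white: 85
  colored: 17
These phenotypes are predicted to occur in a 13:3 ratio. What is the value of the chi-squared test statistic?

0.291

The 13:3 ratio has 16 parts, so with N = 102 the expected counts are:
  white: 102 × 13/16 = 82.875
  colored: 102 × 3/16 = 19.125
χ² = Σ (O − E)² / E
  white: (85 − 82.875)² / 82.875 = 0.0545
  colored: (17 − 19.125)² / 19.125 = 0.2361
χ² = 0.0545 + 0.2361 = 0.2906 ≈ 0.291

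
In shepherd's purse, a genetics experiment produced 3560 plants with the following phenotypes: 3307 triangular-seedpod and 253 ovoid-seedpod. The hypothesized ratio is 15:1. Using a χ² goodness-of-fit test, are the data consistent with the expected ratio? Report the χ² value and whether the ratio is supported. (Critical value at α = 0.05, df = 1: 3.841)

4.460; not consistent

Expected counts for N = 3560 under a 15:1 ratio (total parts = 16):
  triangular-seedpod: 3560 × 15/16 = 3337.5
  ovoid-seedpod: 3560 × 1/16 = 222.5
χ² = Σ (O − E)² / E
  triangular-seedpod: (3307 − 3337.5)² / 3337.5 = 0.2787
  ovoid-seedpod: (253 − 222.5)² / 222.5 = 4.1809
χ² = 0.2787 + 4.1809 = 4.4596 ≈ 4.460
Degrees of freedom = 2 − 1 = 1; critical value at α = 0.05 is 3.841.
Since 4.460 > 3.841, we reject the null hypothesis — the data do not fit the 15:1 ratio.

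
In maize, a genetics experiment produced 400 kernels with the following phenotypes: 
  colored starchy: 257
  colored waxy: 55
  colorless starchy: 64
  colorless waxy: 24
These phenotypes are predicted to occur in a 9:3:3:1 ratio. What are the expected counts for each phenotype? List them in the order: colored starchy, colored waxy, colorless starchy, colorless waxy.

Under the 9:3:3:1 hypothesis (Σ ratio = 16, N = 400):
  colored starchy: 400 × 9/16 = 225
  colored waxy: 400 × 3/16 = 75
  colorless starchy: 400 × 3/16 = 75
  colorless waxy: 400 × 1/16 = 25

225, 75, 75, 25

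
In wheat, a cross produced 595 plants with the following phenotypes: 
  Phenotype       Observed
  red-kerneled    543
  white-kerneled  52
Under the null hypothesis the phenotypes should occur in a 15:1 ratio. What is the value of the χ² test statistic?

Expected counts for N = 595 under a 15:1 ratio (total parts = 16):
  red-kerneled: 595 × 15/16 = 557.8125
  white-kerneled: 595 × 1/16 = 37.1875
χ² = Σ (O − E)² / E
  red-kerneled: (543 − 557.8125)² / 557.8125 = 0.3933
  white-kerneled: (52 − 37.1875)² / 37.1875 = 5.9001
χ² = 0.3933 + 5.9001 = 6.2934 ≈ 6.293

6.293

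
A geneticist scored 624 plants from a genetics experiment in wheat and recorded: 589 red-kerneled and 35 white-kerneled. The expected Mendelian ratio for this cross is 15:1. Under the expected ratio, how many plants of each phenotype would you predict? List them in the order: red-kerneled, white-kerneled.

585, 39

Total ratio parts = 16. Expected numbers out of 624:
  red-kerneled: 624 × 15/16 = 585
  white-kerneled: 624 × 1/16 = 39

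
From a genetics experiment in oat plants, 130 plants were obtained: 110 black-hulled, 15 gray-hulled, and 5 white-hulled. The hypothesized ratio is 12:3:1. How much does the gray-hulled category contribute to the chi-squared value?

3.606

Under the 12:3:1 hypothesis (Σ ratio = 16, N = 130):
  black-hulled: 130 × 12/16 = 97.5
  gray-hulled: 130 × 3/16 = 24.375
  white-hulled: 130 × 1/16 = 8.125
Contribution of gray-hulled: (15 − 24.375)² / 24.375 = 3.6058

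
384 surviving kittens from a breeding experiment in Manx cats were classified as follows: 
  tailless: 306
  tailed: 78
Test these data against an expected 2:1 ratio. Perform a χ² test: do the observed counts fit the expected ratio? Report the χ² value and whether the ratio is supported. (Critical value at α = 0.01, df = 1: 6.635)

Under the 2:1 hypothesis (Σ ratio = 3, N = 384):
  tailless: 384 × 2/3 = 256
  tailed: 384 × 1/3 = 128
χ² = Σ (O − E)² / E
  tailless: (306 − 256)² / 256 = 9.7656
  tailed: (78 − 128)² / 128 = 19.5312
χ² = 9.7656 + 19.5312 = 29.2968 ≈ 29.297
Degrees of freedom = 2 − 1 = 1; critical value at α = 0.01 is 6.635.
Since 29.297 > 6.635, we reject the null hypothesis — the data do not fit the 2:1 ratio.

29.297; not consistent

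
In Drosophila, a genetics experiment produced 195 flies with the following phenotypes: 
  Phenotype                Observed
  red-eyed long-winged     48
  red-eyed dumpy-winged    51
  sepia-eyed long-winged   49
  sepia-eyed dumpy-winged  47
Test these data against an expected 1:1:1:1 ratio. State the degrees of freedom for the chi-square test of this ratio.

A goodness-of-fit test with 4 phenotype classes has df = 4 − 1 = 3.

3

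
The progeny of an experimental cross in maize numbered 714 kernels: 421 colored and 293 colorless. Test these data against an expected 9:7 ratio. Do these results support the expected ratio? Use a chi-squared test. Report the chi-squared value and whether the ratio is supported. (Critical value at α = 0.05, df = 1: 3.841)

2.136; consistent

Expected counts for N = 714 under a 9:7 ratio (total parts = 16):
  colored: 714 × 9/16 = 401.625
  colorless: 714 × 7/16 = 312.375
χ² = Σ (O − E)² / E
  colored: (421 − 401.625)² / 401.625 = 0.9347
  colorless: (293 − 312.375)² / 312.375 = 1.2017
χ² = 0.9347 + 1.2017 = 2.1364 ≈ 2.136
Degrees of freedom = 2 − 1 = 1; critical value at α = 0.05 is 3.841.
Since 2.136 < 3.841, we fail to reject the null hypothesis — the data are consistent with the 9:7 ratio.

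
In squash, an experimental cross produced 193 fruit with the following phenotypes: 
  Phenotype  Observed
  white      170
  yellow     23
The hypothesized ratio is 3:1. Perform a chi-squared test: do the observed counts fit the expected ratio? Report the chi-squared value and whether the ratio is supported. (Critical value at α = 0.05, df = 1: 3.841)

Total ratio parts = 4. Expected numbers out of 193:
  white: 193 × 3/4 = 144.75
  yellow: 193 × 1/4 = 48.25
χ² = Σ (O − E)² / E
  white: (170 − 144.75)² / 144.75 = 4.4046
  yellow: (23 − 48.25)² / 48.25 = 13.2137
χ² = 4.4046 + 13.2137 = 17.6183 ≈ 17.618
Degrees of freedom = 2 − 1 = 1; critical value at α = 0.05 is 3.841.
Since 17.618 > 3.841, we reject the null hypothesis — the data do not fit the 3:1 ratio.

17.618; not consistent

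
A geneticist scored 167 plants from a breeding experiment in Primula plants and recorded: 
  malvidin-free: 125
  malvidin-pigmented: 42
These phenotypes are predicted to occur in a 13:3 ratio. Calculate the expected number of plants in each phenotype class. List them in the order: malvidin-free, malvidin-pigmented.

Total ratio parts = 16. Expected numbers out of 167:
  malvidin-free: 167 × 13/16 = 135.6875
  malvidin-pigmented: 167 × 3/16 = 31.3125

135.6875, 31.3125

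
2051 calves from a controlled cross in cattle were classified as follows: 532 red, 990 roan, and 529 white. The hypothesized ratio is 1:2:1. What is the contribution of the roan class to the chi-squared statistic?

1.229

Expected counts for N = 2051 under a 1:2:1 ratio (total parts = 4):
  red: 2051 × 1/4 = 512.75
  roan: 2051 × 2/4 = 1025.5
  white: 2051 × 1/4 = 512.75
Contribution of roan: (990 − 1025.5)² / 1025.5 = 1.2289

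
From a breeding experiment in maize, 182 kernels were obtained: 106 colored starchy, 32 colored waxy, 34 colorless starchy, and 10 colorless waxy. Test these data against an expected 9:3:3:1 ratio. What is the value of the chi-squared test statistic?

0.427

Total ratio parts = 16. Expected numbers out of 182:
  colored starchy: 182 × 9/16 = 102.375
  colored waxy: 182 × 3/16 = 34.125
  colorless starchy: 182 × 3/16 = 34.125
  colorless waxy: 182 × 1/16 = 11.375
χ² = Σ (O − E)² / E
  colored starchy: (106 − 102.375)² / 102.375 = 0.1284
  colored waxy: (32 − 34.125)² / 34.125 = 0.1323
  colorless starchy: (34 − 34.125)² / 34.125 = 0.0005
  colorless waxy: (10 − 11.375)² / 11.375 = 0.1662
χ² = 0.1284 + 0.1323 + 0.0005 + 0.1662 = 0.4274 ≈ 0.427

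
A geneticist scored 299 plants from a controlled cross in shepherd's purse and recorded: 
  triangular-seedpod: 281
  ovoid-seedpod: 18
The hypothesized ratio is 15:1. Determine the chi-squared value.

Total ratio parts = 16. Expected numbers out of 299:
  triangular-seedpod: 299 × 15/16 = 280.3125
  ovoid-seedpod: 299 × 1/16 = 18.6875
χ² = Σ (O − E)² / E
  triangular-seedpod: (281 − 280.3125)² / 280.3125 = 0.0017
  ovoid-seedpod: (18 − 18.6875)² / 18.6875 = 0.0253
χ² = 0.0017 + 0.0253 = 0.027

0.027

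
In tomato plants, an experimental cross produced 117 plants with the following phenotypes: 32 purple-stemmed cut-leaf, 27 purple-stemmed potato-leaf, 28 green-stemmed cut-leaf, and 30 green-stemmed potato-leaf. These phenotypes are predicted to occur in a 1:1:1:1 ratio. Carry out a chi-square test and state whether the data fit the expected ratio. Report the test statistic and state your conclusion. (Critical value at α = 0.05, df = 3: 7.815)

0.504; consistent

Total ratio parts = 4. Expected numbers out of 117:
  purple-stemmed cut-leaf: 117 × 1/4 = 29.25
  purple-stemmed potato-leaf: 117 × 1/4 = 29.25
  green-stemmed cut-leaf: 117 × 1/4 = 29.25
  green-stemmed potato-leaf: 117 × 1/4 = 29.25
χ² = Σ (O − E)² / E
  purple-stemmed cut-leaf: (32 − 29.25)² / 29.25 = 0.2585
  purple-stemmed potato-leaf: (27 − 29.25)² / 29.25 = 0.1731
  green-stemmed cut-leaf: (28 − 29.25)² / 29.25 = 0.0534
  green-stemmed potato-leaf: (30 − 29.25)² / 29.25 = 0.0192
χ² = 0.2585 + 0.1731 + 0.0534 + 0.0192 = 0.5042 ≈ 0.504
Degrees of freedom = 4 − 1 = 3; critical value at α = 0.05 is 7.815.
Since 0.504 < 7.815, we fail to reject the null hypothesis — the data are consistent with the 1:1:1:1 ratio.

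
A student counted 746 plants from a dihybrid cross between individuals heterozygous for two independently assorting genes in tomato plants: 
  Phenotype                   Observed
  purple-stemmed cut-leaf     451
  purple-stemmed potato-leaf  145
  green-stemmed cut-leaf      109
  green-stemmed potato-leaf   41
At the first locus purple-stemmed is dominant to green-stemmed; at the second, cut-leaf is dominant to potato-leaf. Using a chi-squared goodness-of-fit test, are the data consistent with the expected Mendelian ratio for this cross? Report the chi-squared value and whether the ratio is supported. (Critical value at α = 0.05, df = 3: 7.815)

A dihybrid F₂ with independent assortment and complete dominance at both loci gives a 9:3:3:1 phenotypic ratio.
Expected counts for N = 746 under a 9:3:3:1 ratio (total parts = 16):
  purple-stemmed cut-leaf: 746 × 9/16 = 419.625
  purple-stemmed potato-leaf: 746 × 3/16 = 139.875
  green-stemmed cut-leaf: 746 × 3/16 = 139.875
  green-stemmed potato-leaf: 746 × 1/16 = 46.625
χ² = Σ (O − E)² / E
  purple-stemmed cut-leaf: (451 − 419.625)² / 419.625 = 2.3459
  purple-stemmed potato-leaf: (145 − 139.875)² / 139.875 = 0.1878
  green-stemmed cut-leaf: (109 − 139.875)² / 139.875 = 6.8151
  green-stemmed potato-leaf: (41 − 46.625)² / 46.625 = 0.6786
χ² = 2.3459 + 0.1878 + 6.8151 + 0.6786 = 10.0274 ≈ 10.027
Degrees of freedom = 4 − 1 = 3; critical value at α = 0.05 is 7.815.
Since 10.027 > 7.815, we reject the null hypothesis — the data do not fit the 9:3:3:1 ratio.

10.027; not consistent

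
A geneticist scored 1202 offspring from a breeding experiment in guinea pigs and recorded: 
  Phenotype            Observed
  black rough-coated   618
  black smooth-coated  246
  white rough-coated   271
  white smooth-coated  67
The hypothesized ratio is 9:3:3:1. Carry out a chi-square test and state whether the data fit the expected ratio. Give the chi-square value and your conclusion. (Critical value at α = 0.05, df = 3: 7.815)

16.999; not consistent

Total ratio parts = 16. Expected numbers out of 1202:
  black rough-coated: 1202 × 9/16 = 676.125
  black smooth-coated: 1202 × 3/16 = 225.375
  white rough-coated: 1202 × 3/16 = 225.375
  white smooth-coated: 1202 × 1/16 = 75.125
χ² = Σ (O − E)² / E
  black rough-coated: (618 − 676.125)² / 676.125 = 4.9969
  black smooth-coated: (246 − 225.375)² / 225.375 = 1.8875
  white rough-coated: (271 − 225.375)² / 225.375 = 9.2363
  white smooth-coated: (67 − 75.125)² / 75.125 = 0.8787
χ² = 4.9969 + 1.8875 + 9.2363 + 0.8787 = 16.9994 ≈ 16.999
Degrees of freedom = 4 − 1 = 3; critical value at α = 0.05 is 7.815.
Since 16.999 > 7.815, we reject the null hypothesis — the data do not fit the 9:3:3:1 ratio.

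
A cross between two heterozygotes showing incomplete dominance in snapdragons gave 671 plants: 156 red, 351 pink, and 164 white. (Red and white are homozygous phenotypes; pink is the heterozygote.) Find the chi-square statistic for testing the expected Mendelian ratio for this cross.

1.623

With incomplete dominance, a heterozygote × heterozygote cross gives a 1:2:1 phenotypic ratio.
Under the 1:2:1 hypothesis (Σ ratio = 4, N = 671):
  red: 671 × 1/4 = 167.75
  pink: 671 × 2/4 = 335.5
  white: 671 × 1/4 = 167.75
χ² = Σ (O − E)² / E
  red: (156 − 167.75)² / 167.75 = 0.8230
  pink: (351 − 335.5)² / 335.5 = 0.7161
  white: (164 − 167.75)² / 167.75 = 0.0838
χ² = 0.8230 + 0.7161 + 0.0838 = 1.6229 ≈ 1.623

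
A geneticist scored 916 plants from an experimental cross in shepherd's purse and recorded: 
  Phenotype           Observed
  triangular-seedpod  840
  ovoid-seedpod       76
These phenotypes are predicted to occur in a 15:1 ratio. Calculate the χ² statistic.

Expected counts for N = 916 under a 15:1 ratio (total parts = 16):
  triangular-seedpod: 916 × 15/16 = 858.75
  ovoid-seedpod: 916 × 1/16 = 57.25
χ² = Σ (O − E)² / E
  triangular-seedpod: (840 − 858.75)² / 858.75 = 0.4094
  ovoid-seedpod: (76 − 57.25)² / 57.25 = 6.1408
χ² = 0.4094 + 6.1408 = 6.5502 ≈ 6.550

6.550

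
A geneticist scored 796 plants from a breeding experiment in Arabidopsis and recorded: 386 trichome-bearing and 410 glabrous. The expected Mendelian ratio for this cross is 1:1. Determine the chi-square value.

0.724

Expected counts for N = 796 under a 1:1 ratio (total parts = 2):
  trichome-bearing: 796 × 1/2 = 398
  glabrous: 796 × 1/2 = 398
χ² = Σ (O − E)² / E
  trichome-bearing: (386 − 398)² / 398 = 0.3618
  glabrous: (410 − 398)² / 398 = 0.3618
χ² = 0.3618 + 0.3618 = 0.7236 ≈ 0.724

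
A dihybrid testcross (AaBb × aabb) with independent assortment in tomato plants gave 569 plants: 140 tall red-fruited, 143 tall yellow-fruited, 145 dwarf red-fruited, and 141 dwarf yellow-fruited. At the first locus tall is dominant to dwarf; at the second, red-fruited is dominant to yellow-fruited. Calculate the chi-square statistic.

0.104

A dihybrid testcross with independent assortment gives a 1:1:1:1 ratio.
The 1:1:1:1 ratio has 4 parts, so with N = 569 the expected counts are:
  tall red-fruited: 569 × 1/4 = 142.25
  tall yellow-fruited: 569 × 1/4 = 142.25
  dwarf red-fruited: 569 × 1/4 = 142.25
  dwarf yellow-fruited: 569 × 1/4 = 142.25
χ² = Σ (O − E)² / E
  tall red-fruited: (140 − 142.25)² / 142.25 = 0.0356
  tall yellow-fruited: (143 − 142.25)² / 142.25 = 0.0040
  dwarf red-fruited: (145 − 142.25)² / 142.25 = 0.0532
  dwarf yellow-fruited: (141 − 142.25)² / 142.25 = 0.0110
χ² = 0.0356 + 0.0040 + 0.0532 + 0.0110 = 0.1038 ≈ 0.104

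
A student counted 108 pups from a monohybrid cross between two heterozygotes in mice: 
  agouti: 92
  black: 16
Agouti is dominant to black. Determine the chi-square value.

For a monohybrid cross between heterozygotes with complete dominance, the expected phenotypic ratio is 3:1.
The 3:1 ratio has 4 parts, so with N = 108 the expected counts are:
  agouti: 108 × 3/4 = 81
  black: 108 × 1/4 = 27
χ² = Σ (O − E)² / E
  agouti: (92 − 81)² / 81 = 1.4938
  black: (16 − 27)² / 27 = 4.4815
χ² = 1.4938 + 4.4815 = 5.9753 ≈ 5.975

5.975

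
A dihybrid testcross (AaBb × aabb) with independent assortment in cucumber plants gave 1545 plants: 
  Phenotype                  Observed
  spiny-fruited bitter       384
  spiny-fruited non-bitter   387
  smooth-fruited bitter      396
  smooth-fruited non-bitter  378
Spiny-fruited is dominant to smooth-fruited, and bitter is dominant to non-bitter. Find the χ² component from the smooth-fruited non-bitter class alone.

0.176

A dihybrid testcross with independent assortment gives a 1:1:1:1 ratio.
Total ratio parts = 4. Expected numbers out of 1545:
  spiny-fruited bitter: 1545 × 1/4 = 386.25
  spiny-fruited non-bitter: 1545 × 1/4 = 386.25
  smooth-fruited bitter: 1545 × 1/4 = 386.25
  smooth-fruited non-bitter: 1545 × 1/4 = 386.25
Contribution of smooth-fruited non-bitter: (378 − 386.25)² / 386.25 = 0.1762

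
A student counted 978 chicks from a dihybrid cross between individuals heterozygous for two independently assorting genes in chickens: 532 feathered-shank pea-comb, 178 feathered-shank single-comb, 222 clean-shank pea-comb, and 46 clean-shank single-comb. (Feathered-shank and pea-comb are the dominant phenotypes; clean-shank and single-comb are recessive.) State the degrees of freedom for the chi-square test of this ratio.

A dihybrid F₂ with independent assortment and complete dominance at both loci gives a 9:3:3:1 phenotypic ratio.
A goodness-of-fit test with 4 phenotype classes has df = 4 − 1 = 3.

3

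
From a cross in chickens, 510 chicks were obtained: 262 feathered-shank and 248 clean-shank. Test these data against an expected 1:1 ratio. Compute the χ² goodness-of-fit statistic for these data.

0.384

Expected counts for N = 510 under a 1:1 ratio (total parts = 2):
  feathered-shank: 510 × 1/2 = 255
  clean-shank: 510 × 1/2 = 255
χ² = Σ (O − E)² / E
  feathered-shank: (262 − 255)² / 255 = 0.1922
  clean-shank: (248 − 255)² / 255 = 0.1922
χ² = 0.1922 + 0.1922 = 0.3844 ≈ 0.384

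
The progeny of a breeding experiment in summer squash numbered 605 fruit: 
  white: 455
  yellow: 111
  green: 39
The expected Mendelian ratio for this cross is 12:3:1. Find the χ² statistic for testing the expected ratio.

The 12:3:1 ratio has 16 parts, so with N = 605 the expected counts are:
  white: 605 × 12/16 = 453.75
  yellow: 605 × 3/16 = 113.4375
  green: 605 × 1/16 = 37.8125
χ² = Σ (O − E)² / E
  white: (455 − 453.75)² / 453.75 = 0.0034
  yellow: (111 − 113.4375)² / 113.4375 = 0.0524
  green: (39 − 37.8125)² / 37.8125 = 0.0373
χ² = 0.0034 + 0.0524 + 0.0373 = 0.0931 ≈ 0.093

0.093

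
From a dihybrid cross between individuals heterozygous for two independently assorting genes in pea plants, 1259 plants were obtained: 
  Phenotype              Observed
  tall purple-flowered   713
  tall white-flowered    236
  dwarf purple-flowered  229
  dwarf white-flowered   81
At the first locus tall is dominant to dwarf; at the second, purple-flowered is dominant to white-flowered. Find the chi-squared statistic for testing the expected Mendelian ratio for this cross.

0.312

A dihybrid F₂ with independent assortment and complete dominance at both loci gives a 9:3:3:1 phenotypic ratio.
Total ratio parts = 16. Expected numbers out of 1259:
  tall purple-flowered: 1259 × 9/16 = 708.1875
  tall white-flowered: 1259 × 3/16 = 236.0625
  dwarf purple-flowered: 1259 × 3/16 = 236.0625
  dwarf white-flowered: 1259 × 1/16 = 78.6875
χ² = Σ (O − E)² / E
  tall purple-flowered: (713 − 708.1875)² / 708.1875 = 0.0327
  tall white-flowered: (236 − 236.0625)² / 236.0625 = 0.0000
  dwarf purple-flowered: (229 − 236.0625)² / 236.0625 = 0.2113
  dwarf white-flowered: (81 − 78.6875)² / 78.6875 = 0.0680
χ² = 0.0327 + 0.0000 + 0.2113 + 0.0680 = 0.312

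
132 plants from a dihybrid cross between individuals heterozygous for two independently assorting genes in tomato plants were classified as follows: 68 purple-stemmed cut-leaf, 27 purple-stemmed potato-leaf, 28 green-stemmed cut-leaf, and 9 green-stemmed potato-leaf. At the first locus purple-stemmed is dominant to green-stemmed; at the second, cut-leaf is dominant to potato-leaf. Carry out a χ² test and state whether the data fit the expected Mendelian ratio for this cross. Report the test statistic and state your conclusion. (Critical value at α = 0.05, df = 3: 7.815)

A dihybrid F₂ with independent assortment and complete dominance at both loci gives a 9:3:3:1 phenotypic ratio.
Under the 9:3:3:1 hypothesis (Σ ratio = 16, N = 132):
  purple-stemmed cut-leaf: 132 × 9/16 = 74.25
  purple-stemmed potato-leaf: 132 × 3/16 = 24.75
  green-stemmed cut-leaf: 132 × 3/16 = 24.75
  green-stemmed potato-leaf: 132 × 1/16 = 8.25
χ² = Σ (O − E)² / E
  purple-stemmed cut-leaf: (68 − 74.25)² / 74.25 = 0.5261
  purple-stemmed potato-leaf: (27 − 24.75)² / 24.75 = 0.2045
  green-stemmed cut-leaf: (28 − 24.75)² / 24.75 = 0.4268
  green-stemmed potato-leaf: (9 − 8.25)² / 8.25 = 0.0682
χ² = 0.5261 + 0.2045 + 0.4268 + 0.0682 = 1.2256 ≈ 1.226
Degrees of freedom = 4 − 1 = 3; critical value at α = 0.05 is 7.815.
Since 1.226 < 7.815, we fail to reject the null hypothesis — the data are consistent with the 9:3:3:1 ratio.

1.226; consistent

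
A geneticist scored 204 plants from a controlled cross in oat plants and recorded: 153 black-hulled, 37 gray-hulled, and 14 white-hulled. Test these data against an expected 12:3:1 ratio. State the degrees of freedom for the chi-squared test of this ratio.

A goodness-of-fit test with 3 phenotype classes has df = 3 − 1 = 2.

2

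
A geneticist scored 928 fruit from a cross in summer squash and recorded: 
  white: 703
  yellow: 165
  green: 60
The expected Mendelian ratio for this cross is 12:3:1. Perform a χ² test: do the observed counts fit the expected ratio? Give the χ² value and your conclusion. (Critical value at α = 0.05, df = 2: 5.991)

0.605; consistent

Under the 12:3:1 hypothesis (Σ ratio = 16, N = 928):
  white: 928 × 12/16 = 696
  yellow: 928 × 3/16 = 174
  green: 928 × 1/16 = 58
χ² = Σ (O − E)² / E
  white: (703 − 696)² / 696 = 0.0704
  yellow: (165 − 174)² / 174 = 0.4655
  green: (60 − 58)² / 58 = 0.0690
χ² = 0.0704 + 0.4655 + 0.0690 = 0.6049 ≈ 0.605
Degrees of freedom = 3 − 1 = 2; critical value at α = 0.05 is 5.991.
Since 0.605 < 5.991, we fail to reject the null hypothesis — the data are consistent with the 12:3:1 ratio.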